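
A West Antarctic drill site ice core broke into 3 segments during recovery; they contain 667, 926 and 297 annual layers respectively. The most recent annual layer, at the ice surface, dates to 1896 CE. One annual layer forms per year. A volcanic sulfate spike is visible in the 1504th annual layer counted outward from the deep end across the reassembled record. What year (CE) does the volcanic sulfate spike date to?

Total annual layers = 667 + 926 + 297 = 1890.
The volcanic sulfate spike sits at annual layer 1504 from the deep end, so 1890 − 1504 = 386 annual layers formed after it.
Counting back 386 years from 1896 CE places the volcanic sulfate spike in 1896 − 386 = 1510 CE.

1510 CE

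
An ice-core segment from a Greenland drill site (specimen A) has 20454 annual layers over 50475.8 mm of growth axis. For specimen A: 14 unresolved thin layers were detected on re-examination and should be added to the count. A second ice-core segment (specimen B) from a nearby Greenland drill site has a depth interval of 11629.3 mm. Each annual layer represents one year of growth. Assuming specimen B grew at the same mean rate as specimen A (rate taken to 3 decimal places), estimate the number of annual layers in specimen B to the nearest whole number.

4716 annual layers

Specimen A: after corrections the count is 20454 + 14 = 20468 annual layers.
A: Mean rate = 50475.8 mm / 20468 years ≈ 2.466 mm per year.
Specimen B: 11629.3 mm / 2.466 mm per year = 4715.86 years ≈ 4716 annual layers.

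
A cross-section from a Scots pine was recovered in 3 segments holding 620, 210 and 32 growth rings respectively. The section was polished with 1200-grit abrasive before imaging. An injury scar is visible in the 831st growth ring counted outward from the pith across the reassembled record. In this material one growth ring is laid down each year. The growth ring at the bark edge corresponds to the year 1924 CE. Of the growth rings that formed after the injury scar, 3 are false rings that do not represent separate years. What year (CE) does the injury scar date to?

Total growth rings = 620 + 210 + 32 = 862.
Between growth ring 831 and the bark edge there are 862 − 831 = 31 growth rings.
Excluding 3 false growth rings: 31 − 3 = 28.
Counting back 28 years from 1924 CE places the injury scar in 1924 − 28 = 1896 CE.

1896 CE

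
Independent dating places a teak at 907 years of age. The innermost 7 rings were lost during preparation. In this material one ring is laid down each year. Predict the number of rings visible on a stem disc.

900 rings

One ring per year gives 907 rings over 907 years.
Less the 7 uncaptured rings: 907 − 7 = 900.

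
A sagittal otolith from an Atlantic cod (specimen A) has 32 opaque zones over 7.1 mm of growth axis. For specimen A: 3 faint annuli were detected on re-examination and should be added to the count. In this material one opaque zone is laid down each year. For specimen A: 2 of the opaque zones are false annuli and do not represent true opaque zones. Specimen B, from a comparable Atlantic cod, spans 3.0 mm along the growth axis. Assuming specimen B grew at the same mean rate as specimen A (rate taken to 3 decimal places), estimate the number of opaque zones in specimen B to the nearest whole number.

Specimen A: true opaque zone count = 32 − 2 + 3 = 33.
A: Mean rate = 7.1 mm / 33 years ≈ 0.215 mm/yr.
Specimen B: 3.0 mm / 0.215 mm per year = 13.95 years ≈ 14 opaque zones.

14 opaque zones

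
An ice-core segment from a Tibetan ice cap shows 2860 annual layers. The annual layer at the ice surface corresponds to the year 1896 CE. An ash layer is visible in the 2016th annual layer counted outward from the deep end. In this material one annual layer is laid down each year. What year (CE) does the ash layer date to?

The ash layer sits at annual layer 2016 from the deep end, so 2860 − 2016 = 844 annual layers formed after it.
1896 − 844 = 1052 CE.

1052 CE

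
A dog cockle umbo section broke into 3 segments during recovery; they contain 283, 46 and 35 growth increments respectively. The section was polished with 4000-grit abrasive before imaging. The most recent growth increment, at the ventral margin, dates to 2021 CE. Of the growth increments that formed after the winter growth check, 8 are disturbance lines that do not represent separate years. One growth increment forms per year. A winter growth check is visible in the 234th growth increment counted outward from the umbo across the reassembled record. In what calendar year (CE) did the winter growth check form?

Total growth increments = 283 + 46 + 35 = 364.
364 − 234 = 130 growth increments lie beyond the winter growth check toward the ventral margin.
130 − 8 false = 122 true growth increments after the winter growth check.
The growth increment at the ventral margin is 2021 CE, so the winter growth check dates to 2021 − 122 = 1899 CE.

1899 CE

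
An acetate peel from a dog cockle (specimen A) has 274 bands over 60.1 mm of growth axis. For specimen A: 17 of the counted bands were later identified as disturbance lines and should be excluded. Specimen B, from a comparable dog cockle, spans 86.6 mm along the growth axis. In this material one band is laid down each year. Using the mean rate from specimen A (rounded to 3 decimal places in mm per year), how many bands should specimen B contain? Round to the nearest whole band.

Specimen A: after corrections the count is 274 − 17 = 257 bands.
A: Mean rate = 60.1 mm / 257 years ≈ 0.234 mm per year.
B spans 86.6 / 0.234 = 370.09 years ≈ 370 bands.

370 bands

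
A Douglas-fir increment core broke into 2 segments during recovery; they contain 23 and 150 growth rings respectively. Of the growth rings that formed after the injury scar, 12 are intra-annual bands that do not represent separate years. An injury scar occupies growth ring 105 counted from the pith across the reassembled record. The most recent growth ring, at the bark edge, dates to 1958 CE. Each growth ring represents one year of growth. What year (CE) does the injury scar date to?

1902 CE

Total growth rings = 23 + 150 = 173.
The injury scar sits at growth ring 105 from the pith, so 173 − 105 = 68 growth rings formed after it.
Excluding 12 false growth rings: 68 − 12 = 56.
The growth ring at the bark edge is 1958 CE, so the injury scar dates to 1958 − 56 = 1902 CE.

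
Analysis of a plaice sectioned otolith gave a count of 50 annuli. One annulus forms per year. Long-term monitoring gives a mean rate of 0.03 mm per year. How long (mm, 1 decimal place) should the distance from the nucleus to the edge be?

1.5 mm

50 years of growth are recorded.
Predicted length = 0.03 mm/year × 50 years = 1.5 mm.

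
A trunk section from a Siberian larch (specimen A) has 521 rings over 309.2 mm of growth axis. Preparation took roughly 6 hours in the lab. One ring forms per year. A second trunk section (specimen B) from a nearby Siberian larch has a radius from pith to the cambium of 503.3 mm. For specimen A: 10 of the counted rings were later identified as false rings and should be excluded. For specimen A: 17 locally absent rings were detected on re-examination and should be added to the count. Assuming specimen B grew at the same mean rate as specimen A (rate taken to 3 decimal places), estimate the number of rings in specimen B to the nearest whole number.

Specimen A: correcting the raw count gives 521 − 10 + 17 = 528 true rings.
A: Extension rate ≈ 309.2 / 528 = 0.586 mm per year.
B spans 503.3 / 0.586 = 858.87 years ≈ 859 rings.

859 rings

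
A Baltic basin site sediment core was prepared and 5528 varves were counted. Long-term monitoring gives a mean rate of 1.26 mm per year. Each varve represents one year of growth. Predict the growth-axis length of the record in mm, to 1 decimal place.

6965.3 mm

5528 years of growth are recorded.
Length ≈ 1.26 × 5528 = 6965.3 mm.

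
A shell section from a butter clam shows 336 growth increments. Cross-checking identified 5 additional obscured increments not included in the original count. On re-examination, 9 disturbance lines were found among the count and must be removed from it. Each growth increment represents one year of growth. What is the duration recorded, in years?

Correcting the raw count gives 336 − 9 + 5 = 332 true growth increments.
At one growth increment per year, that is 332 years.

332 years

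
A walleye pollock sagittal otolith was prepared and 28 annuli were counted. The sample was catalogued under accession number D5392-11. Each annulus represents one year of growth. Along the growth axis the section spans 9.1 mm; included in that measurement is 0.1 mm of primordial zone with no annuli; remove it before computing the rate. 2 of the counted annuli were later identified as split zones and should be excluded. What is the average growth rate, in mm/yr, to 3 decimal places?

After corrections the count is 28 − 2 = 26 annuli.
The growth record spans 9.1 − 0.1 = 9.0 mm.
9.0 mm over 26 years gives 9.0 / 26 ≈ 0.346 mm/yr.

0.346 mm/yr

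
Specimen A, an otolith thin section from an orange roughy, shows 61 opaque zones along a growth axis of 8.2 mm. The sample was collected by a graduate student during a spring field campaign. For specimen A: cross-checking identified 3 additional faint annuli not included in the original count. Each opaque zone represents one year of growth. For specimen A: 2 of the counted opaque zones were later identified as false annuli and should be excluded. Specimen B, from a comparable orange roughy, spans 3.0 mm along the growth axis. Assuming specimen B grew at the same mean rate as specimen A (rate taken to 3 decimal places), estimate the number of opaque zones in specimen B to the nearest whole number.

Specimen A: true opaque zone count = 61 − 2 + 3 = 62.
A: Mean rate = 8.2 mm / 62 years ≈ 0.132 mm/yr.
For B, 3.0 / 0.132 = 22.73 years ≈ 23 opaque zones.

23 opaque zones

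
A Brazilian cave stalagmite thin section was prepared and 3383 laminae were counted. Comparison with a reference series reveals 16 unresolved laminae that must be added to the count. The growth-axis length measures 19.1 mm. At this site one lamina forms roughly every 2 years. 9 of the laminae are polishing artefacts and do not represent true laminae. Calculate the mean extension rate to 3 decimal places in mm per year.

0.003 mm per year

Correcting the raw count gives 3383 − 9 + 16 = 3390 true laminae.
3390 laminae at 2 years each span 3390 × 2 = 6780 years.
Mean rate = 19.1 mm / 6780 years ≈ 0.003 mm per year.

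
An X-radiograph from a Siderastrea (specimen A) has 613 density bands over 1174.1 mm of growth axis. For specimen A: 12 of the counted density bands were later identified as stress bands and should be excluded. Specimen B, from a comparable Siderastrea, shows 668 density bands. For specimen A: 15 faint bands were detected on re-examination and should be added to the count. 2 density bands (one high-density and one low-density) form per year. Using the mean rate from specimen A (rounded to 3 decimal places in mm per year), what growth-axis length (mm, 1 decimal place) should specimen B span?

1273.2 mm

Specimen A: true density band count = 613 − 12 + 15 = 616.
Specimen A: 616 density bands at 2 per year is 616 / 2 = 308 years.
A: 1174.1 mm over 308 years gives 1174.1 / 308 ≈ 3.812 mm per year.
Specimen B: with 2 density bands per year, 668 / 2 = 334 years. For B, 3.812 mm/year × 334 years = 1273.2 mm.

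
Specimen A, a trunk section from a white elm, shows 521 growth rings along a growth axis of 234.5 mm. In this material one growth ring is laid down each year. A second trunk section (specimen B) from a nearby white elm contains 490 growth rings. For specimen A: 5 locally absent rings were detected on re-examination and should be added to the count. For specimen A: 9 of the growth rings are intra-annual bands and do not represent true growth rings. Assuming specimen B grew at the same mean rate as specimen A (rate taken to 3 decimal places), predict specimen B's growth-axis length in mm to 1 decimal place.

222.5 mm

Specimen A: correcting the raw count gives 521 − 9 + 5 = 517 true growth rings.
A: Mean rate = 234.5 mm / 517 years ≈ 0.454 mm/year.
B's length ≈ 0.454 × 490 = 222.5 mm.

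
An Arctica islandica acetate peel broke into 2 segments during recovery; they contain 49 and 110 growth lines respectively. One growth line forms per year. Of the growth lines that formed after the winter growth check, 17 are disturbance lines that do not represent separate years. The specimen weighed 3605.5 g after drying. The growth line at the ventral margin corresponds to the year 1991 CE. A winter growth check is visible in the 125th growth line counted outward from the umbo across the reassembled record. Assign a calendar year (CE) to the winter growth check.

1974 CE

Total growth lines = 49 + 110 = 159.
159 − 125 = 34 growth lines lie beyond the winter growth check toward the ventral margin.
34 − 17 false = 17 true growth lines after the winter growth check.
Counting back 17 years from 1991 CE places the winter growth check in 1991 − 17 = 1974 CE.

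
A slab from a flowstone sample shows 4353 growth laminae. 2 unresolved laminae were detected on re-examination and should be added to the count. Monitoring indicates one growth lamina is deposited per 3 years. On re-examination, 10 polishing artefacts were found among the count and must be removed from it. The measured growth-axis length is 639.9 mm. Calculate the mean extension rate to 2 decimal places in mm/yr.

True growth lamina count = 4353 − 10 + 2 = 4345.
At 3 years per growth lamina, 4345 × 3 = 13035 years.
639.9 mm over 13035 years gives 639.9 / 13035 ≈ 0.05 mm/yr.

0.05 mm/yr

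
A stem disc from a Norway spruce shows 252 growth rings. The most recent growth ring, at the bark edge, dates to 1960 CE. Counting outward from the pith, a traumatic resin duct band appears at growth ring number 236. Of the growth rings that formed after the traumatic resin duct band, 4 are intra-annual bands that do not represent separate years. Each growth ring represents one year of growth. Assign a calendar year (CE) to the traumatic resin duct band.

The traumatic resin duct band sits at growth ring 236 from the pith, so 252 − 236 = 16 growth rings formed after it.
Removing the 4 false growth rings leaves 16 − 4 = 12 true growth rings beyond the traumatic resin duct band.
1960 − 12 = 1948 CE.

1948 CE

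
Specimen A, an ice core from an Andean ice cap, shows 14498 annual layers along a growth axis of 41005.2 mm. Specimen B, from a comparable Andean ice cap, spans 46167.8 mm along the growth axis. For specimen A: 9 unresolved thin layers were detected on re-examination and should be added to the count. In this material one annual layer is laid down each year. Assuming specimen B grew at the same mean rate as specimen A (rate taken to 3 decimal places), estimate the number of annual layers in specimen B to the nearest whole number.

Specimen A: correcting the raw count gives 14498 + 9 = 14507 true annual layers.
A: 41005.2 mm over 14507 years gives 41005.2 / 14507 ≈ 2.827 mm per year.
B spans 46167.8 / 2.827 = 16331.02 years ≈ 16331 annual layers.

16331 annual layers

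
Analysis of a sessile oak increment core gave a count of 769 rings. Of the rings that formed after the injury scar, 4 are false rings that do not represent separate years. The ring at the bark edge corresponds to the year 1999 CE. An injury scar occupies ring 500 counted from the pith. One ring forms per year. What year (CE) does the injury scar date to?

The injury scar sits at ring 500 from the pith, so 769 − 500 = 269 rings formed after it.
269 − 4 false = 265 true rings after the injury scar.
The ring at the bark edge is 1999 CE, so the injury scar dates to 1999 − 265 = 1734 CE.

1734 CE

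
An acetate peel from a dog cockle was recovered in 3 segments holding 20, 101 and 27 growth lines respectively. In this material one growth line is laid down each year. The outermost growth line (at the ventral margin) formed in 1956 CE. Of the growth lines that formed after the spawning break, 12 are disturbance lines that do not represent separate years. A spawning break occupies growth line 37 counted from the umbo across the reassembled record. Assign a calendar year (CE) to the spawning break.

1857 CE

Total growth lines = 20 + 101 + 27 = 148.
The spawning break sits at growth line 37 from the umbo, so 148 − 37 = 111 growth lines formed after it.
111 − 12 false = 99 true growth lines after the spawning break.
1956 − 99 = 1857 CE.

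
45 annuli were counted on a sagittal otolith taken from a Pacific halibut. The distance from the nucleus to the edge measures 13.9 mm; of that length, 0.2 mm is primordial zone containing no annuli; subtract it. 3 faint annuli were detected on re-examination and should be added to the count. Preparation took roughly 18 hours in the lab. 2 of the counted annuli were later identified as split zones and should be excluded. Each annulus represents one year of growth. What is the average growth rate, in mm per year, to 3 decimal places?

After corrections the count is 45 − 2 + 3 = 46 annuli.
The growth record spans 13.9 − 0.2 = 13.7 mm.
Mean rate = 13.7 mm / 46 years ≈ 0.298 mm per year.

0.298 mm per year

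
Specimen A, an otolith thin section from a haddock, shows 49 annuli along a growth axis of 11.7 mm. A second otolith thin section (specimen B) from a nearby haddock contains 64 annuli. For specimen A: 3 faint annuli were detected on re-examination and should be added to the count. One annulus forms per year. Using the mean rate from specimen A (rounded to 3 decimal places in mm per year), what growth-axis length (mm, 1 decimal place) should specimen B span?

14.4 mm

Specimen A: true annulus count = 49 + 3 = 52.
A: Mean rate = 11.7 mm / 52 years ≈ 0.225 mm per year.
B's length ≈ 0.225 × 64 = 14.4 mm.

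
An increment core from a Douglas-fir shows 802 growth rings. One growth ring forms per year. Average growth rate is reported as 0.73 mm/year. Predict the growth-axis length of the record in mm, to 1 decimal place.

802 years of growth are recorded.
802 years at 0.73 mm/year gives 0.73 × 802 = 585.5 mm.

585.5 mm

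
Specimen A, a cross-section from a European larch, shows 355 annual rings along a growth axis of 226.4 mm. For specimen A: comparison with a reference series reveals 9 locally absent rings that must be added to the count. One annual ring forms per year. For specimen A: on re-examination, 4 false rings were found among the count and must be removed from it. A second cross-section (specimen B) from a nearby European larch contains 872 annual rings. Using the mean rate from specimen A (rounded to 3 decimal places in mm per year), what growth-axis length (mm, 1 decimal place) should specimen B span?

548.5 mm

Specimen A: after corrections the count is 355 − 4 + 9 = 360 annual rings.
A: Mean rate = 226.4 mm / 360 years ≈ 0.629 mm per year.
Length of B = 0.629 × 872 = 548.5 mm.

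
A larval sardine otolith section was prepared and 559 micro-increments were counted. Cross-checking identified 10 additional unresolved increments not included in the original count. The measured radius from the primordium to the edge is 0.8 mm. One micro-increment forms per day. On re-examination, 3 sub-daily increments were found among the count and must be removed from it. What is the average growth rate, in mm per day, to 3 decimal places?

0.001 mm per day

Correcting the raw count gives 559 − 3 + 10 = 566 true micro-increments.
Mean rate = 0.8 mm / 566 days ≈ 0.001 mm per day.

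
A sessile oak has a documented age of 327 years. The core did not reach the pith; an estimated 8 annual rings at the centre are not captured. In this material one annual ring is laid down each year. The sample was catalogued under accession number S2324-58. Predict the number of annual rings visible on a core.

319 annual rings

Expected annual rings over 327 years: 327.
327 − 8 missed = 319 annual rings expected in the prepared section.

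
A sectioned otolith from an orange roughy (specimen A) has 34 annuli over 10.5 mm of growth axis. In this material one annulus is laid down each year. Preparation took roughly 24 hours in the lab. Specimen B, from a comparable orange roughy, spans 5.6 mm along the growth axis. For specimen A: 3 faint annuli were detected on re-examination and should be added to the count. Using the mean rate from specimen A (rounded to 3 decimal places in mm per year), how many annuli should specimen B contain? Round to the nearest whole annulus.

Specimen A: correcting the raw count gives 34 + 3 = 37 true annuli.
A: 10.5 mm over 37 years gives 10.5 / 37 ≈ 0.284 mm/yr.
For B, 5.6 / 0.284 = 19.72 years ≈ 20 annuli.

20 annuli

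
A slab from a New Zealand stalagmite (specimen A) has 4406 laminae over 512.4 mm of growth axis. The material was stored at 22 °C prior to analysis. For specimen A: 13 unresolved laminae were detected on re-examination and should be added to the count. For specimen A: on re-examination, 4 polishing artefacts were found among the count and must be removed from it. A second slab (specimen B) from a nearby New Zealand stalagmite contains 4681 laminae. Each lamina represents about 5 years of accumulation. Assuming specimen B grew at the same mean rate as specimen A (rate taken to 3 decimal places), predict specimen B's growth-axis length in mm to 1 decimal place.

Specimen A: true lamina count = 4406 − 4 + 13 = 4415.
Specimen A: multiplying by 5 years per lamina: 4415 × 5 = 22075 years.
A: Extension rate ≈ 512.4 / 22075 = 0.023 mm/yr.
Specimen B: 4681 laminae at 5 years each span 4681 × 5 = 23405 years. B's length ≈ 0.023 × 23405 = 538.3 mm.

538.3 mm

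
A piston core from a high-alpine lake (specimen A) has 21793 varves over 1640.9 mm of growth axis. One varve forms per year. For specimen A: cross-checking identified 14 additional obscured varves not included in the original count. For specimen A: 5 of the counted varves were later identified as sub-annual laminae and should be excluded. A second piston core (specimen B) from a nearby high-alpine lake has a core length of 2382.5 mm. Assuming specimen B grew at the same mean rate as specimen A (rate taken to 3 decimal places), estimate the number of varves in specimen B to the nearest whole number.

Specimen A: after corrections the count is 21793 − 5 + 14 = 21802 varves.
A: 1640.9 mm over 21802 years gives 1640.9 / 21802 ≈ 0.075 mm per year.
For B, 2382.5 / 0.075 = 31766.67 years ≈ 31767 varves.

31767 varves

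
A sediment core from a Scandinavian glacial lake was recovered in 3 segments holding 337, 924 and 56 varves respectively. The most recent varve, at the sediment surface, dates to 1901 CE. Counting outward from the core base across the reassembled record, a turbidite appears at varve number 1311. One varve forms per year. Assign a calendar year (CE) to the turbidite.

Total varves = 337 + 924 + 56 = 1317.
The turbidite sits at varve 1311 from the core base, so 1317 − 1311 = 6 varves formed after it.
1901 − 6 = 1895 CE.

1895 CE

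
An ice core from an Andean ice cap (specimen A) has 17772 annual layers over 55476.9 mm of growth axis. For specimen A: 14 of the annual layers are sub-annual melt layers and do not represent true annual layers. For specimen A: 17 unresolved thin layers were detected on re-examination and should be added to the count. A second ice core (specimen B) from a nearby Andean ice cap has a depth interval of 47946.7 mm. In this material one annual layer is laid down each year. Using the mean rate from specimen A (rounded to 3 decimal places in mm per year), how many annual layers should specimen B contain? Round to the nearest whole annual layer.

Specimen A: adjusted count: 17772 − 14 + 17 = 17775 annual layers.
A: 55476.9 mm over 17775 years gives 55476.9 / 17775 ≈ 3.121 mm/yr.
For B, 47946.7 / 3.121 = 15362.61 years ≈ 15363 annual layers.

15363 annual layers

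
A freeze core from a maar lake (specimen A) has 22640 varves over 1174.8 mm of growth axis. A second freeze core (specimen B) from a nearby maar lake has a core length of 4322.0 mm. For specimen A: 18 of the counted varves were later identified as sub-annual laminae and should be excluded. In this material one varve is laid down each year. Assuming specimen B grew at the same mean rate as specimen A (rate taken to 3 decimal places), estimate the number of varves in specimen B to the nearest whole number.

Specimen A: true varve count = 22640 − 18 = 22622.
A: Extension rate ≈ 1174.8 / 22622 = 0.052 mm/yr.
For B, 4322.0 / 0.052 = 83115.38 years ≈ 83115 varves.

83115 varves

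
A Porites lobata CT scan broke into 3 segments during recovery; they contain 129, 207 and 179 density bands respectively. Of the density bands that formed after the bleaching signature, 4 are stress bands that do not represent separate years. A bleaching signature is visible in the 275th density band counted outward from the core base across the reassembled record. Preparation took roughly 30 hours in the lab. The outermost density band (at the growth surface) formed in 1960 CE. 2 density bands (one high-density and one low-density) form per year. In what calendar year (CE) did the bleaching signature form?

Total density bands = 129 + 207 + 179 = 515.
515 − 275 = 240 density bands lie beyond the bleaching signature toward the growth surface.
Excluding 4 false density bands: 240 − 4 = 236.
With 2 density bands per year, 236 / 2 = 118 years.
The density band at the growth surface is 1960 CE, so the bleaching signature dates to 1960 − 118 = 1842 CE.

1842 CE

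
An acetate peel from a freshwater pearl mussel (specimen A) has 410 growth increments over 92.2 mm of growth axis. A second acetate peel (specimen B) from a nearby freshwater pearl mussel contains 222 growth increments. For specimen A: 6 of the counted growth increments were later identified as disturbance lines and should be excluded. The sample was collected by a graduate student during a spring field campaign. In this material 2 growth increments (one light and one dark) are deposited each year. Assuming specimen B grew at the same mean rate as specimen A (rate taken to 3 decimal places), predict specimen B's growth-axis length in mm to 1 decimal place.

Specimen A: correcting the raw count gives 410 − 6 = 404 true growth increments.
Specimen A: with 2 growth increments per year, 404 / 2 = 202 years.
A: Extension rate ≈ 92.2 / 202 = 0.456 mm/yr.
Specimen B: dividing by 2 growth increments per year: 222 / 2 = 111 years. For B, 0.456 mm/year × 111 years = 50.6 mm.

50.6 mm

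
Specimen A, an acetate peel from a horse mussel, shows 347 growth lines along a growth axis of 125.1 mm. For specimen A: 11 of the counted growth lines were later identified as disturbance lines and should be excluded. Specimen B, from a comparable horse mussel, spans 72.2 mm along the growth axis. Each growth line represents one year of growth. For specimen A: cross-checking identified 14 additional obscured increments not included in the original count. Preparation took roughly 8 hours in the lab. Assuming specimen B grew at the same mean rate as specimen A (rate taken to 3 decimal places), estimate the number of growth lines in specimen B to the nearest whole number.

202 growth lines

Specimen A: after corrections the count is 347 − 11 + 14 = 350 growth lines.
A: 125.1 mm over 350 years gives 125.1 / 350 ≈ 0.357 mm per year.
B spans 72.2 / 0.357 = 202.24 years ≈ 202 growth lines.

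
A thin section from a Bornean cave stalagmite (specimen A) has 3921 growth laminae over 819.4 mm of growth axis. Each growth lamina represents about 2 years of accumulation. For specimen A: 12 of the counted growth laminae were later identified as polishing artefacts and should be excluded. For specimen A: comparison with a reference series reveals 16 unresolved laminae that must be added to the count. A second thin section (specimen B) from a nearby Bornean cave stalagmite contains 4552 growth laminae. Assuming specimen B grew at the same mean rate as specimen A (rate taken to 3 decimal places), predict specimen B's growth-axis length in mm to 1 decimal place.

Specimen A: after corrections the count is 3921 − 12 + 16 = 3925 growth laminae.
Specimen A: multiplying by 2 years per growth lamina: 3925 × 2 = 7850 years.
A: Extension rate ≈ 819.4 / 7850 = 0.104 mm per year.
Specimen B: multiplying by 2 years per growth lamina: 4552 × 2 = 9104 years. Length of B = 0.104 × 9104 = 946.8 mm.

946.8 mm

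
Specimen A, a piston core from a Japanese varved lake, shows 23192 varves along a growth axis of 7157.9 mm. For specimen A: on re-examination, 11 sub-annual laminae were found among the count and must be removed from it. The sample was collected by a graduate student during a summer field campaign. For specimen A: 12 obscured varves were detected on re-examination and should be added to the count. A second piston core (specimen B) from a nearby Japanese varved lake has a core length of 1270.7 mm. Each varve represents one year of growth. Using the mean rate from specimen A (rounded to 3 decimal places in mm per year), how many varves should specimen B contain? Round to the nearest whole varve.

4112 varves

Specimen A: adjusted count: 23192 − 11 + 12 = 23193 varves.
A: Extension rate ≈ 7157.9 / 23193 = 0.309 mm/yr.
Specimen B: 1270.7 mm / 0.309 mm per year = 4112.30 years ≈ 4112 varves.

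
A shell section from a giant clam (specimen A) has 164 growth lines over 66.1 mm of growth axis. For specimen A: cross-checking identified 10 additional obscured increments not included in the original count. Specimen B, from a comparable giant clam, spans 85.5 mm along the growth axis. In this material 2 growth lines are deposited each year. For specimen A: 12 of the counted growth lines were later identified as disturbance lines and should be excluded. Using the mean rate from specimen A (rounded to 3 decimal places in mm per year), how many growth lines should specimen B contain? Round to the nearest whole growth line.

Specimen A: after corrections the count is 164 − 12 + 10 = 162 growth lines.
Specimen A: dividing by 2 growth lines per year: 162 / 2 = 81 years.
A: Extension rate ≈ 66.1 / 81 = 0.816 mm per year.
B spans 85.5 / 0.816 = 104.78 years; at 2 growth lines per year that is 104.78 × 2 ≈ 210 growth lines.

210 growth lines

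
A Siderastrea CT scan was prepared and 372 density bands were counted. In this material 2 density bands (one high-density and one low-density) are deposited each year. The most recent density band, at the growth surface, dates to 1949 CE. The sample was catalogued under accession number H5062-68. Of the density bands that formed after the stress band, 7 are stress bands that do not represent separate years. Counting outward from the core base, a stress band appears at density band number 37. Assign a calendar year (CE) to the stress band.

Between density band 37 and the growth surface there are 372 − 37 = 335 density bands.
335 − 7 false = 328 true density bands after the stress band.
Dividing by 2 density bands per year: 328 / 2 = 164 years.
Counting back 164 years from 1949 CE places the stress band in 1949 − 164 = 1785 CE.

1785 CE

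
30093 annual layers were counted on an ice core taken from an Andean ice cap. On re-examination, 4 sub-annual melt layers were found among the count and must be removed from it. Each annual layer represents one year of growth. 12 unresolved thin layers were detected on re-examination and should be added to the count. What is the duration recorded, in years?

Adjusted count: 30093 − 4 + 12 = 30101 annual layers.
At one annual layer per year, that is 30101 years.

30101 years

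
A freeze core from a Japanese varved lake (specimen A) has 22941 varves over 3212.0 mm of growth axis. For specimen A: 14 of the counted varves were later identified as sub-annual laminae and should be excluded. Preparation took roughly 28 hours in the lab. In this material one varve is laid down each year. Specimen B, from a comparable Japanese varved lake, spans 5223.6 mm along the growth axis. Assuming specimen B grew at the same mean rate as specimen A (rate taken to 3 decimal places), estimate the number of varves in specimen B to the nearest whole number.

Specimen A: adjusted count: 22941 − 14 = 22927 varves.
A: Mean rate = 3212.0 mm / 22927 years ≈ 0.140 mm/yr.
For B, 5223.6 / 0.140 = 37311.43 years ≈ 37311 varves.

37311 varves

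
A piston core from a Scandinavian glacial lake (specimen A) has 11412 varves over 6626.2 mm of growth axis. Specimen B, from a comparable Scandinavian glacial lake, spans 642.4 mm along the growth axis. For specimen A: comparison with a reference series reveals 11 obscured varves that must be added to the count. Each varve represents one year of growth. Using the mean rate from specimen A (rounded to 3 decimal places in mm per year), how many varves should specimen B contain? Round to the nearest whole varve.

Specimen A: adjusted count: 11412 + 11 = 11423 varves.
A: Extension rate ≈ 6626.2 / 11423 = 0.580 mm/yr.
For B, 642.4 / 0.580 = 1107.59 years ≈ 1108 varves.

1108 varves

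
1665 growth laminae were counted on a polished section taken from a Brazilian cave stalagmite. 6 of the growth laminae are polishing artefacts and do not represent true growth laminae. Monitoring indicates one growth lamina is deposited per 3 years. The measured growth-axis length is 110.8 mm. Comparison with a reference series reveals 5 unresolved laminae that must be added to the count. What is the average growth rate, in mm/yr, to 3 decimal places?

After corrections the count is 1665 − 6 + 5 = 1664 growth laminae.
1664 growth laminae at 3 years each span 1664 × 3 = 4992 years.
Extension rate ≈ 110.8 / 4992 = 0.022 mm/yr.

0.022 mm/yr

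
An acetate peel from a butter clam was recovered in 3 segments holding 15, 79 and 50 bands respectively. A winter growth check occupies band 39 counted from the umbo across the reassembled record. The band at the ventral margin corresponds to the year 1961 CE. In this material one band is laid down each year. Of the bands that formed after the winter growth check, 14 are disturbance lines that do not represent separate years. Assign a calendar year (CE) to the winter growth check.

1870 CE

Total bands = 15 + 79 + 50 = 144.
The winter growth check sits at band 39 from the umbo, so 144 − 39 = 105 bands formed after it.
Excluding 14 false bands: 105 − 14 = 91.
Counting back 91 years from 1961 CE places the winter growth check in 1961 − 91 = 1870 CE.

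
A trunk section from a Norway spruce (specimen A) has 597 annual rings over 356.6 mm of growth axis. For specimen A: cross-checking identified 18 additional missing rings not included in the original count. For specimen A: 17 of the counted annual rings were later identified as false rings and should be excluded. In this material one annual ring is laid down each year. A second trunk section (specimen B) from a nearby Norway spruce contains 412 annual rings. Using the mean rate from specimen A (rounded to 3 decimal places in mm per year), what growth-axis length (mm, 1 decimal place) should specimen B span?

Specimen A: true annual ring count = 597 − 17 + 18 = 598.
A: Extension rate ≈ 356.6 / 598 = 0.596 mm/year.
B's length ≈ 0.596 × 412 = 245.6 mm.

245.6 mm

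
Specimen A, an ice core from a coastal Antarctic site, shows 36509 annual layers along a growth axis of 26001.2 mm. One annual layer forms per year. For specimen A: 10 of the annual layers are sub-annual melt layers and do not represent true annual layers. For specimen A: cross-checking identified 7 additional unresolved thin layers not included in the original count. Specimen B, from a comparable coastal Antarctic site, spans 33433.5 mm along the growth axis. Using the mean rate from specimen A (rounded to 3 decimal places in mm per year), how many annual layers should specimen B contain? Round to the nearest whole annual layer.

Specimen A: true annual layer count = 36509 − 10 + 7 = 36506.
A: Mean rate = 26001.2 mm / 36506 years ≈ 0.712 mm/year.
For B, 33433.5 / 0.712 = 46957.16 years ≈ 46957 annual layers.

46957 annual layers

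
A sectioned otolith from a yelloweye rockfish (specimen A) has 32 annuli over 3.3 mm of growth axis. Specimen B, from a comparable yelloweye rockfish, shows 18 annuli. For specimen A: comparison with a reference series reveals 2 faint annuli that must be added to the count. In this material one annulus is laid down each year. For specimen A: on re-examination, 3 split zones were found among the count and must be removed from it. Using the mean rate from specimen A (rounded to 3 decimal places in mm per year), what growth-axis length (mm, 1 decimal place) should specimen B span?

1.9 mm

Specimen A: true annulus count = 32 − 3 + 2 = 31.
A: Extension rate ≈ 3.3 / 31 = 0.106 mm per year.
For B, 0.106 mm/year × 18 years = 1.9 mm.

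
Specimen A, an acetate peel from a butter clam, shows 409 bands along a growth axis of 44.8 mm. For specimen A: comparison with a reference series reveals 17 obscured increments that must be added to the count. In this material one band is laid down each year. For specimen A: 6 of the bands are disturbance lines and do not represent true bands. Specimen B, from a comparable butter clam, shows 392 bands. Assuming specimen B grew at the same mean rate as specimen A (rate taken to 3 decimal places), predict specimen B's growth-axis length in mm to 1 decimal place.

Specimen A: correcting the raw count gives 409 − 6 + 17 = 420 true bands.
A: 44.8 mm over 420 years gives 44.8 / 420 ≈ 0.107 mm/yr.
Length of B = 0.107 × 392 = 41.9 mm.

41.9 mm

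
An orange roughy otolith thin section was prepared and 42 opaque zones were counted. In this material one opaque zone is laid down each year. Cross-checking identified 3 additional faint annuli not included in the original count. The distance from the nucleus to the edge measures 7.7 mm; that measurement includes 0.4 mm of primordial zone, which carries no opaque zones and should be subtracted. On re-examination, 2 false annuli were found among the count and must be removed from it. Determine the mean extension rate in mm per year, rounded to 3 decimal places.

0.170 mm per year

Adjusted count: 42 − 2 + 3 = 43 opaque zones.
Removing the 0.4 mm offcut leaves 7.7 − 0.4 = 7.3 mm.
Mean rate = 7.3 mm / 43 years ≈ 0.170 mm per year.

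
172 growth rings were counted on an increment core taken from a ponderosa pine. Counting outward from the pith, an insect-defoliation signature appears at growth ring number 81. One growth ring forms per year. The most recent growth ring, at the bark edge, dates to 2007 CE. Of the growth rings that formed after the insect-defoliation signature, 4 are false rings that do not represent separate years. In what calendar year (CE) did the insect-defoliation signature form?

Between growth ring 81 and the bark edge there are 172 − 81 = 91 growth rings.
Removing the 4 false growth rings leaves 91 − 4 = 87 true growth rings beyond the insect-defoliation signature.
The growth ring at the bark edge is 2007 CE, so the insect-defoliation signature dates to 2007 − 87 = 1920 CE.

1920 CE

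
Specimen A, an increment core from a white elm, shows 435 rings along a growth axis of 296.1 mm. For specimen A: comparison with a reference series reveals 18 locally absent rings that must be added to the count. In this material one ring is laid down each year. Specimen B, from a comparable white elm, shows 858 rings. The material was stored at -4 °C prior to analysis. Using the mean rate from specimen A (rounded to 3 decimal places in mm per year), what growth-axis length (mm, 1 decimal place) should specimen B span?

Specimen A: adjusted count: 435 + 18 = 453 rings.
A: Mean rate = 296.1 mm / 453 years ≈ 0.654 mm/year.
For B, 0.654 mm/year × 858 years = 561.1 mm.

561.1 mm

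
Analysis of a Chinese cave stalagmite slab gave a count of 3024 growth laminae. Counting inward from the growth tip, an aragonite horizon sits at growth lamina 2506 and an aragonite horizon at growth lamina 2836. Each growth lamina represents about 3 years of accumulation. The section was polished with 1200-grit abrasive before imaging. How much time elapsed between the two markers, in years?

990 years

Separation: 2836 − 2506 = 330 growth laminae.
Multiplying by 3 years per growth lamina: 330 × 3 = 990 years.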